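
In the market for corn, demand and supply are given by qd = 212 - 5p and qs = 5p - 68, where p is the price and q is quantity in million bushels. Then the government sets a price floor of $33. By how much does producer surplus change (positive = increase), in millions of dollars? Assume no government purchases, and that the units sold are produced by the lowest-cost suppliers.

In a free market, 212 - 5p = 5p - 68 gives the equilibrium p* = 28, q* = 72.
Because the floor (33) lies above the market-clearing price, it is binding.
At p = 33: qd = 212 - 5·33 = 47 and qs = 5·33 - 68 = 97.
Producer surplus without the control is ½ · (28 - 13.6) · 72 = 518.4.
With the floor, 47 units are sold at 33. The supply price at q = 47 is 23, so PS = ½ · [(33 - 13.6) + (33 - 23)] · 47 = 690.9.
Change in producer surplus = 690.9 - 518.4 = 172.5.

172.5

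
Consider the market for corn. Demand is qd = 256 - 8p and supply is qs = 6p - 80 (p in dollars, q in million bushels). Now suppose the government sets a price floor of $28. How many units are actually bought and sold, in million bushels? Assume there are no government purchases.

32

Equilibrium: 256 - 8p = 6p - 80, so 336 = 14p and p* = 24, q* = 64.
Since 28 > 24, the floor is binding.
At p = 28: qd = 256 - 8·28 = 32 and qs = 6·28 - 80 = 88.
The quantity actually transacted is the short side, demand: 32.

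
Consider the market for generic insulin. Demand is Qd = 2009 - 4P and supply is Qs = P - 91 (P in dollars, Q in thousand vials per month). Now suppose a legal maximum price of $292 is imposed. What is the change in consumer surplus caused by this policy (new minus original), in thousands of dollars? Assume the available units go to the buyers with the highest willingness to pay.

Without the control the market clears where 2009 - 4P = P - 91, i.e. P* = 420 and Q* = 329.
Since 292 < 420, the ceiling is binding.
At P = 292: Qd = 2009 - 4·292 = 841 and Qs = 292 - 91 = 201.
Consumer surplus without the control is ½ · (502.25 - 420) · 329 = 13530.125.
With the ceiling, 201 units are sold at 292 (assume they go to the highest-value buyers). The demand price at Q = 201 is 452, so CS = ½ · [(502.25 - 292) + (452 - 292)] · 201 = 37210.125.
Change in consumer surplus = 37210.125 - 13530.125 = 23680.

23680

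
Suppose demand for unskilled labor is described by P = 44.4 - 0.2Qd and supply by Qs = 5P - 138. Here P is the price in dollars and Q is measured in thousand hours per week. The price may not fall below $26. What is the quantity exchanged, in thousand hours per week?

42

Rearranging demand gives Qd = 222 - 5P. Equilibrium: 222 - 5P = 5P - 138, so 360 = 10P and P* = 36, Q* = 42.
Since 26 is below P* = 36, the floor does not bind and the free-market outcome prevails.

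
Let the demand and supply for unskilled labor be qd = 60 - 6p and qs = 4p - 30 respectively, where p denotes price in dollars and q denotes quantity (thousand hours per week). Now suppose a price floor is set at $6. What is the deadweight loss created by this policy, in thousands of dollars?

Equilibrium: 60 - 6p = 4p - 30, so 90 = 10p and p* = 9, q* = 6.
Since 6 is below p* = 9, the floor does not bind and the free-market outcome prevails.
Since the control does not bind, no trades are prevented and deadweight loss is zero.

0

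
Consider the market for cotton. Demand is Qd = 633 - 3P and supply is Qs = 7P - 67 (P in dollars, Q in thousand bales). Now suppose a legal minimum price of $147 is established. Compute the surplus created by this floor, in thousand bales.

Setting quantity demanded equal to quantity supplied, 633 - 3P = 7P - 67, gives P* = 70 and Q* = 423.
The floor of 147 is above the equilibrium price 70, so it binds.
At P = 147: Qd = 633 - 3·147 = 192 and Qs = 7·147 - 67 = 962.
Surplus = Qs - Qd = 962 - 192 = 770.

770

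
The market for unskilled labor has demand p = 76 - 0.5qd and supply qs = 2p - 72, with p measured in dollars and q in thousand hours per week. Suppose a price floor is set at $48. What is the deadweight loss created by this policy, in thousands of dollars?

0

Rearranging demand gives qd = 152 - 2p. In a free market, 152 - 2p = 2p - 72 gives the equilibrium p* = 56, q* = 40.
Since 48 is below p* = 56, the floor does not bind and the free-market outcome prevails.
Since the control does not bind, no trades are prevented and deadweight loss is zero.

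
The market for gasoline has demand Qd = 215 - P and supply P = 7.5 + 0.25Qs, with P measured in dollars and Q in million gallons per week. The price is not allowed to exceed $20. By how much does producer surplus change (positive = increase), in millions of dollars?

Rearranging supply gives Qs = 4P - 30. Setting quantity demanded equal to quantity supplied, 215 - P = 4P - 30, gives P* = 49 and Q* = 166.
The ceiling of 20 is below the equilibrium price 49, so it binds.
At P = 20: Qd = 215 - 20 = 195 and Qs = 4·20 - 30 = 50.
Producer surplus without the control is ½ · (49 - 7.5) · 166 = 3444.5.
With the ceiling, producers sell 50 units at 20, so PS = ½ · (20 - 7.5) · 50 = 312.5.
Change in producer surplus = 312.5 - 3444.5 = -3132.

-3132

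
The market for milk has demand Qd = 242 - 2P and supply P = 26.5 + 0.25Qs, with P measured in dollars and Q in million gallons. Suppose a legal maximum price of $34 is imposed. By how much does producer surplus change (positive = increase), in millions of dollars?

Rearranging supply gives Qs = 4P - 106. In a free market, 242 - 2P = 4P - 106 gives the equilibrium P* = 58, Q* = 126.
Because the ceiling (34) lies below the market-clearing price, it is binding.
At P = 34: Qd = 242 - 2·34 = 174 and Qs = 4·34 - 106 = 30.
Producer surplus without the control is ½ · (58 - 26.5) · 126 = 1984.5.
With the ceiling, producers sell 30 units at 34, so PS = ½ · (34 - 26.5) · 30 = 112.5.
Change in producer surplus = 112.5 - 1984.5 = -1872.

-1872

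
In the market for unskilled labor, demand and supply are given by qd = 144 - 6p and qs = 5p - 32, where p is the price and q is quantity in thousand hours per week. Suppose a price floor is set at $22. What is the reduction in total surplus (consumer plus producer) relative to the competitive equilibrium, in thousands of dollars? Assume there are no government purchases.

237.6

Equilibrium: 144 - 6p = 5p - 32, so 176 = 11p and p* = 16, q* = 48.
The floor of 22 is above the equilibrium price 16, so it binds.
At p = 22: qd = 144 - 6·22 = 12 and qs = 5·22 - 32 = 78.
Quantity traded falls to 12. At q = 12 the demand price is (144 - 12)/6 = 22 and the supply price is (32 + 12)/5 = 8.8.
Deadweight loss = ½ · (22 - 8.8) · (48 - 12) = ½ · 13.2 · 36 = 237.6.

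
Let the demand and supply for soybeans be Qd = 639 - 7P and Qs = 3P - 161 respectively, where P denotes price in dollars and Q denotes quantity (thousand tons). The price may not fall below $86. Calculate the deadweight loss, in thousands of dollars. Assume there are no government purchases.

Equilibrium: 639 - 7P = 3P - 161, so 800 = 10P and P* = 80, Q* = 79.
The floor of 86 is above the equilibrium price 80, so it binds.
At P = 86: Qd = 639 - 7·86 = 37 and Qs = 3·86 - 161 = 97.
Quantity traded falls to 37. At Q = 37 the demand price is (639 - 37)/7 = 86 and the supply price is (161 + 37)/3 = 66.
Deadweight loss = ½ · (86 - 66) · (79 - 37) = ½ · 20 · 42 = 420.

420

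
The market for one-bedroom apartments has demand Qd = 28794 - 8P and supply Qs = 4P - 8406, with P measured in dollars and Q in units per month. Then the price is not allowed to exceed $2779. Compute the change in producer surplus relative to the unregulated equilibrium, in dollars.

Without the control the market clears where 28794 - 8P = 4P - 8406, i.e. P* = 3100 and Q* = 3994.
Because the ceiling (2779) lies below the market-clearing price, it is binding.
At P = 2779: Qd = 28794 - 8·2779 = 6562 and Qs = 4·2779 - 8406 = 2710.
Producer surplus without the control is ½ · (3100 - 2101.5) · 3994 = 1994004.5.
With the ceiling, producers sell 2710 units at 2779, so PS = ½ · (2779 - 2101.5) · 2710 = 918012.5.
Change in producer surplus = 918012.5 - 1994004.5 = -1075992.

-1075992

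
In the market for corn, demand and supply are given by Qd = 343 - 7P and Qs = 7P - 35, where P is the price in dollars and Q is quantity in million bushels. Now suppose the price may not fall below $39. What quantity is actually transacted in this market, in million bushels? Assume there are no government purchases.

Without the control the market clears where 343 - 7P = 7P - 35, i.e. P* = 27 and Q* = 154.
Since 39 > 27, the floor is binding.
At P = 39: Qd = 343 - 7·39 = 70 and Qs = 7·39 - 35 = 238.
The quantity actually transacted is the short side, demand: 70.

70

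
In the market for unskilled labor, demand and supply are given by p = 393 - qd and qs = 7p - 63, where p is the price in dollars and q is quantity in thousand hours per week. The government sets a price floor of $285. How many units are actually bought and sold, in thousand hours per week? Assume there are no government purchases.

Rearranging demand gives qd = 393 - p. Setting quantity demanded equal to quantity supplied, 393 - p = 7p - 63, gives p* = 57 and q* = 336.
Because the floor (285) lies above the market-clearing price, it is binding.
At p = 285: qd = 393 - 285 = 108 and qs = 7·285 - 63 = 1932.
The quantity actually transacted is the short side, demand: 108.

108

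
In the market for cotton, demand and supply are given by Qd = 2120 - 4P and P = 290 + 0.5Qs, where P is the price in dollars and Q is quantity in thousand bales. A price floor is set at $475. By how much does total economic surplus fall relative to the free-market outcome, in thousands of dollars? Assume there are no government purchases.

Rearranging supply gives Qs = 2P - 580. In a free market, 2120 - 4P = 2P - 580 gives the equilibrium P* = 450, Q* = 320.
Because the floor (475) lies above the market-clearing price, it is binding.
At P = 475: Qd = 2120 - 4·475 = 220 and Qs = 2·475 - 580 = 370.
Quantity traded falls to 220. At Q = 220 the demand price is (2120 - 220)/4 = 475 and the supply price is (580 + 220)/2 = 400.
Deadweight loss = ½ · (475 - 400) · (320 - 220) = ½ · 75 · 100 = 3750.

3750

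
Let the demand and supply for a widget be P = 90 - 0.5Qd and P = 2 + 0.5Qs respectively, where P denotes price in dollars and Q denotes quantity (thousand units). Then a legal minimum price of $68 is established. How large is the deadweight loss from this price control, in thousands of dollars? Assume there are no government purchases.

Rearranging demand gives Qd = 180 - 2P; rearranging supply gives Qs = 2P - 4. Equilibrium: 180 - 2P = 2P - 4, so 184 = 4P and P* = 46, Q* = 88.
Because the floor (68) lies above the market-clearing price, it is binding.
At P = 68: Qd = 180 - 2·68 = 44 and Qs = 2·68 - 4 = 132.
Quantity traded falls to 44. At Q = 44 the demand price is (180 - 44)/2 = 68 and the supply price is (4 + 44)/2 = 24.
Deadweight loss = ½ · (68 - 24) · (88 - 44) = ½ · 44 · 44 = 968.

968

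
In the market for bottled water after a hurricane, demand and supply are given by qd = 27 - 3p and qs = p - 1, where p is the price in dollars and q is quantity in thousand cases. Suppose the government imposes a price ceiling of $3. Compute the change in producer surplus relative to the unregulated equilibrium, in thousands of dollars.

-16

In a free market, 27 - 3p = p - 1 gives the equilibrium p* = 7, q* = 6.
The ceiling of 3 is below the equilibrium price 7, so it binds.
At p = 3: qd = 27 - 3·3 = 18 and qs = 3 - 1 = 2.
Producer surplus without the control is ½ · (7 - 1) · 6 = 18.
With the ceiling, producers sell 2 units at 3, so PS = ½ · (3 - 1) · 2 = 2.
Change in producer surplus = 2 - 18 = -16.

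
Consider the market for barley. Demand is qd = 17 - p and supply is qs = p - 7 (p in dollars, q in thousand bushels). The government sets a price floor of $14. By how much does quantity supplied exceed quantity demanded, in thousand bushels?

Equilibrium: 17 - p = p - 7, so 24 = 2p and p* = 12, q* = 5.
Since 14 > 12, the floor is binding.
At p = 14: qd = 17 - 14 = 3 and qs = 14 - 7 = 7.
Surplus = qs - qd = 7 - 3 = 4.

4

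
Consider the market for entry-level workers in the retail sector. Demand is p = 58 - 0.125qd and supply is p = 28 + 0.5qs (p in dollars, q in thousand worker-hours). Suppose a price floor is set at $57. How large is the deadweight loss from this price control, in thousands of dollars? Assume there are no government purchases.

Rearranging demand gives qd = 464 - 8p; rearranging supply gives qs = 2p - 56. Setting quantity demanded equal to quantity supplied, 464 - 8p = 2p - 56, gives p* = 52 and q* = 48.
The floor of 57 is above the equilibrium price 52, so it binds.
At p = 57: qd = 464 - 8·57 = 8 and qs = 2·57 - 56 = 58.
Quantity traded falls to 8. At q = 8 the demand price is (464 - 8)/8 = 57 and the supply price is (56 + 8)/2 = 32.
Deadweight loss = ½ · (57 - 32) · (48 - 8) = ½ · 25 · 40 = 500.

500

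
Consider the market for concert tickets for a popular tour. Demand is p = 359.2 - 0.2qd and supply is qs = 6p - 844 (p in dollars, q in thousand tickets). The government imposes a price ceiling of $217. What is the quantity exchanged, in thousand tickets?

458

Rearranging demand gives qd = 1796 - 5p. Setting quantity demanded equal to quantity supplied, 1796 - 5p = 6p - 844, gives p* = 240 and q* = 596.
Since 217 < 240, the ceiling is binding.
At p = 217: qd = 1796 - 5·217 = 711 and qs = 6·217 - 844 = 458.
The quantity actually transacted is the short side, supply: 458.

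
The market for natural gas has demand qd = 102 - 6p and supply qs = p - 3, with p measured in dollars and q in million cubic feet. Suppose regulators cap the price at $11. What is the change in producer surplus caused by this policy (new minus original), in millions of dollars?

Setting quantity demanded equal to quantity supplied, 102 - 6p = p - 3, gives p* = 15 and q* = 12.
The ceiling of 11 is below the equilibrium price 15, so it binds.
At p = 11: qd = 102 - 6·11 = 36 and qs = 11 - 3 = 8.
Producer surplus without the control is ½ · (15 - 3) · 12 = 72.
With the ceiling, producers sell 8 units at 11, so PS = ½ · (11 - 3) · 8 = 32.
Change in producer surplus = 32 - 72 = -40.

-40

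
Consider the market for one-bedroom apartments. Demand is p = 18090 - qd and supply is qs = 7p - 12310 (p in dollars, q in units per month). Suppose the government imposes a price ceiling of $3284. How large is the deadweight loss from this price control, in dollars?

Rearranging demand gives qd = 18090 - p. Without the control the market clears where 18090 - p = 7p - 12310, i.e. p* = 3800 and q* = 14290.
The ceiling of 3284 is below the equilibrium price 3800, so it binds.
At p = 3284: qd = 18090 - 3284 = 14806 and qs = 7·3284 - 12310 = 10678.
Quantity traded falls to 10678. At q = 10678 the demand price is 18090 - 10678 = 7412 and the supply price is (12310 + 10678)/7 = 3284.
Deadweight loss = ½ · (7412 - 3284) · (14290 - 10678) = ½ · 4128 · 3612 = 7455168.

7455168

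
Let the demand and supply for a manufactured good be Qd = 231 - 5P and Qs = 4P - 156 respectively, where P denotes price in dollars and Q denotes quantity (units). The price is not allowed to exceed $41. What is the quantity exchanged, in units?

In a free market, 231 - 5P = 4P - 156 gives the equilibrium P* = 43, Q* = 16.
Since 41 < 43, the ceiling is binding.
At P = 41: Qd = 231 - 5·41 = 26 and Qs = 4·41 - 156 = 8.
The quantity actually transacted is the short side, supply: 8.

8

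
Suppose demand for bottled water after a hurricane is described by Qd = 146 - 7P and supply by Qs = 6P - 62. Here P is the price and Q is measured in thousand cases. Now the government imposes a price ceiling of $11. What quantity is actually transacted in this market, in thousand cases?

4

Setting quantity demanded equal to quantity supplied, 146 - 7P = 6P - 62, gives P* = 16 and Q* = 34.
The ceiling of 11 is below the equilibrium price 16, so it binds.
At P = 11: Qd = 146 - 7·11 = 69 and Qs = 6·11 - 62 = 4.
The quantity actually transacted is the short side, supply: 4.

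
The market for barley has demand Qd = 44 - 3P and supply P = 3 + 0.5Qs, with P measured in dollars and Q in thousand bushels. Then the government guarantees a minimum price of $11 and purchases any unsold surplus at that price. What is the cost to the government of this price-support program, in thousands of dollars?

55

Rearranging supply gives Qs = 2P - 6. Without the control the market clears where 44 - 3P = 2P - 6, i.e. P* = 10 and Q* = 14.
Because the floor (11) lies above the market-clearing price, it is binding.
At P = 11: Qd = 44 - 3·11 = 11 and Qs = 2·11 - 6 = 16.
Surplus = Qs - Qd = 5.
Government expenditure = surplus × support price = 5 × 11 = 55.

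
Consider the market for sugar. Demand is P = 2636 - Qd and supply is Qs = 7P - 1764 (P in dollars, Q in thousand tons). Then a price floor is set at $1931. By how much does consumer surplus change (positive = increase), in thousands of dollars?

Rearranging demand gives Qd = 2636 - P. Without the control the market clears where 2636 - P = 7P - 1764, i.e. P* = 550 and Q* = 2086.
Since 1931 > 550, the floor is binding.
At P = 1931: Qd = 2636 - 1931 = 705 and Qs = 7·1931 - 1764 = 11753.
Consumer surplus without the control is ½ · (2636 - 550) · 2086 = 2175698.
With the floor, consumers buy 705 units at 1931, so CS = ½ · (2636 - 1931) · 705 = 248512.5.
Change in consumer surplus = 248512.5 - 2175698 = -1927185.5.

-1927185.5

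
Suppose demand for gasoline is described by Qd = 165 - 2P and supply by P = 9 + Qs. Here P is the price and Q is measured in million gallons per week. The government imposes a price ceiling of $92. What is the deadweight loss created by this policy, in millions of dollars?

0

Rearranging supply gives Qs = P - 9. Without the control the market clears where 165 - 2P = P - 9, i.e. P* = 58 and Q* = 49.
Since 92 is above P* = 58, the ceiling does not bind and the free-market outcome prevails.
Since the control does not bind, no trades are prevented and deadweight loss is zero.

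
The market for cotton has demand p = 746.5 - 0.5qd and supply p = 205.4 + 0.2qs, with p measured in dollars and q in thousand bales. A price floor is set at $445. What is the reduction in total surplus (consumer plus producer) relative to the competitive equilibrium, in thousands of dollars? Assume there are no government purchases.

10115

Rearranging demand gives qd = 1493 - 2p; rearranging supply gives qs = 5p - 1027. Setting quantity demanded equal to quantity supplied, 1493 - 2p = 5p - 1027, gives p* = 360 and q* = 773.
Because the floor (445) lies above the market-clearing price, it is binding.
At p = 445: qd = 1493 - 2·445 = 603 and qs = 5·445 - 1027 = 1198.
Quantity traded falls to 603. At q = 603 the demand price is (1493 - 603)/2 = 445 and the supply price is (1027 + 603)/5 = 326.
Deadweight loss = ½ · (445 - 326) · (773 - 603) = ½ · 119 · 170 = 10115.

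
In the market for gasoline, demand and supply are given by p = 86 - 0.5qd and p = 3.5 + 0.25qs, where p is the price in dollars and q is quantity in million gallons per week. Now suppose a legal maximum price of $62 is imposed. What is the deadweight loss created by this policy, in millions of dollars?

Rearranging demand gives qd = 172 - 2p; rearranging supply gives qs = 4p - 14. Without the control the market clears where 172 - 2p = 4p - 14, i.e. p* = 31 and q* = 110.
The ceiling of 62 is above the equilibrium price 31, so it is not binding; the market clears at p* = 31, q* = 110.
Since the control does not bind, no trades are prevented and deadweight loss is zero.

0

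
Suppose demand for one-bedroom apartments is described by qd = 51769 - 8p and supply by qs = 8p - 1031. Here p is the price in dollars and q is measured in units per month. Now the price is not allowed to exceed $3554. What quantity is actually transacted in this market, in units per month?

Without the control the market clears where 51769 - 8p = 8p - 1031, i.e. p* = 3300 and q* = 25369.
Since 3554 is above p* = 3300, the ceiling does not bind and the free-market outcome prevails.

25369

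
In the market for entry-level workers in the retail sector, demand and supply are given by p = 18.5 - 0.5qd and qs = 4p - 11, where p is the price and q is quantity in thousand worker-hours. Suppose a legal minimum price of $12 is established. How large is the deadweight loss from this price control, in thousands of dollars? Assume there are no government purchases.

Rearranging demand gives qd = 37 - 2p. Equilibrium: 37 - 2p = 4p - 11, so 48 = 6p and p* = 8, q* = 21.
The floor of 12 is above the equilibrium price 8, so it binds.
At p = 12: qd = 37 - 2·12 = 13 and qs = 4·12 - 11 = 37.
Quantity traded falls to 13. At q = 13 the demand price is (37 - 13)/2 = 12 and the supply price is (11 + 13)/4 = 6.
Deadweight loss = ½ · (12 - 6) · (21 - 13) = ½ · 6 · 8 = 24.

24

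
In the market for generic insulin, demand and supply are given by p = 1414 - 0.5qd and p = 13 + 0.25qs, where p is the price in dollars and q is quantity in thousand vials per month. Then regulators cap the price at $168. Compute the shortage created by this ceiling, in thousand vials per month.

Rearranging demand gives qd = 2828 - 2p; rearranging supply gives qs = 4p - 52. Setting quantity demanded equal to quantity supplied, 2828 - 2p = 4p - 52, gives p* = 480 and q* = 1868.
Since 168 < 480, the ceiling is binding.
At p = 168: qd = 2828 - 2·168 = 2492 and qs = 4·168 - 52 = 620.
Shortage = qd - qs = 2492 - 620 = 1872.

1872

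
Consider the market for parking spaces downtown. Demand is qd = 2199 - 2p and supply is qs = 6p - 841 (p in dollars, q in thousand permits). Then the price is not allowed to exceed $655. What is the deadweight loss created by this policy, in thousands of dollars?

0

Setting quantity demanded equal to quantity supplied, 2199 - 2p = 6p - 841, gives p* = 380 and q* = 1439.
Since 655 is above p* = 380, the ceiling does not bind and the free-market outcome prevails.
Since the control does not bind, no trades are prevented and deadweight loss is zero.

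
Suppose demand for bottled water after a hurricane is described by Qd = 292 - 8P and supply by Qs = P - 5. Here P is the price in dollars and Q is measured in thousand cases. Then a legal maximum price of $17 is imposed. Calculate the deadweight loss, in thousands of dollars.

144

Without the control the market clears where 292 - 8P = P - 5, i.e. P* = 33 and Q* = 28.
The ceiling of 17 is below the equilibrium price 33, so it binds.
At P = 17: Qd = 292 - 8·17 = 156 and Qs = 17 - 5 = 12.
Quantity traded falls to 12. At Q = 12 the demand price is (292 - 12)/8 = 35 and the supply price is 5 + 12 = 17.
Deadweight loss = ½ · (35 - 17) · (28 - 12) = ½ · 18 · 16 = 144.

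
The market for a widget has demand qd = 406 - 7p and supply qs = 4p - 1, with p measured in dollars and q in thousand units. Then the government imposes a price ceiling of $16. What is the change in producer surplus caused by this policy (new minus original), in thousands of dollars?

-2205

In a free market, 406 - 7p = 4p - 1 gives the equilibrium p* = 37, q* = 147.
Because the ceiling (16) lies below the market-clearing price, it is binding.
At p = 16: qd = 406 - 7·16 = 294 and qs = 4·16 - 1 = 63.
Producer surplus without the control is ½ · (37 - 0.25) · 147 = 2701.125.
With the ceiling, producers sell 63 units at 16, so PS = ½ · (16 - 0.25) · 63 = 496.125.
Change in producer surplus = 496.125 - 2701.125 = -2205.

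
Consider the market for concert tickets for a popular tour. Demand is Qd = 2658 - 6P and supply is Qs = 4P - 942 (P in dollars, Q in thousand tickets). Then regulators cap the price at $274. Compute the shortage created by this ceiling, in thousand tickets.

860

Without the control the market clears where 2658 - 6P = 4P - 942, i.e. P* = 360 and Q* = 498.
Because the ceiling (274) lies below the market-clearing price, it is binding.
At P = 274: Qd = 2658 - 6·274 = 1014 and Qs = 4·274 - 942 = 154.
Shortage = Qd - Qs = 1014 - 154 = 860.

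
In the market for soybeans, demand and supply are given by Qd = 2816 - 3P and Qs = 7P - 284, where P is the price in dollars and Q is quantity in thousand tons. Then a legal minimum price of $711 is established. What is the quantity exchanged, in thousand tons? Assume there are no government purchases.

683

Setting quantity demanded equal to quantity supplied, 2816 - 3P = 7P - 284, gives P* = 310 and Q* = 1886.
Since 711 > 310, the floor is binding.
At P = 711: Qd = 2816 - 3·711 = 683 and Qs = 7·711 - 284 = 4693.
The quantity actually transacted is the short side, demand: 683.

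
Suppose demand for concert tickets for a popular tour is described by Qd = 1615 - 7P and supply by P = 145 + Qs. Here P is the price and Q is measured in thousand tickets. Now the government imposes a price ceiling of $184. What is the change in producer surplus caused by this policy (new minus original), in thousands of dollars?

-2052

Rearranging supply gives Qs = P - 145. Without the control the market clears where 1615 - 7P = P - 145, i.e. P* = 220 and Q* = 75.
The ceiling of 184 is below the equilibrium price 220, so it binds.
At P = 184: Qd = 1615 - 7·184 = 327 and Qs = 184 - 145 = 39.
Producer surplus without the control is ½ · (220 - 145) · 75 = 2812.5.
With the ceiling, producers sell 39 units at 184, so PS = ½ · (184 - 145) · 39 = 760.5.
Change in producer surplus = 760.5 - 2812.5 = -2052.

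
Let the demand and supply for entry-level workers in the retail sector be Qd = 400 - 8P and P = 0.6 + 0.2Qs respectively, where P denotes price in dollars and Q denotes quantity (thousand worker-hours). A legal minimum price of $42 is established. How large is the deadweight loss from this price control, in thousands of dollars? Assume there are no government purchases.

1258.4

Rearranging supply gives Qs = 5P - 3. Without the control the market clears where 400 - 8P = 5P - 3, i.e. P* = 31 and Q* = 152.
Since 42 > 31, the floor is binding.
At P = 42: Qd = 400 - 8·42 = 64 and Qs = 5·42 - 3 = 207.
Quantity traded falls to 64. At Q = 64 the demand price is (400 - 64)/8 = 42 and the supply price is (3 + 64)/5 = 13.4.
Deadweight loss = ½ · (42 - 13.4) · (152 - 64) = ½ · 28.6 · 88 = 1258.4.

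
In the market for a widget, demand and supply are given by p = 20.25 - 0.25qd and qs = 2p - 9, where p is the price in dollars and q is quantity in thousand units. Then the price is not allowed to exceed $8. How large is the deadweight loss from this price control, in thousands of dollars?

Rearranging demand gives qd = 81 - 4p. Without the control the market clears where 81 - 4p = 2p - 9, i.e. p* = 15 and q* = 21.
The ceiling of 8 is below the equilibrium price 15, so it binds.
At p = 8: qd = 81 - 4·8 = 49 and qs = 2·8 - 9 = 7.
Quantity traded falls to 7. At q = 7 the demand price is (81 - 7)/4 = 18.5 and the supply price is (9 + 7)/2 = 8.
Deadweight loss = ½ · (18.5 - 8) · (21 - 7) = ½ · 10.5 · 14 = 73.5.

73.5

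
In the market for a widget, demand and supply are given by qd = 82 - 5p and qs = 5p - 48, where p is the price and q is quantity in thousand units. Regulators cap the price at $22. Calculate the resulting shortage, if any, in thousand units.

Setting quantity demanded equal to quantity supplied, 82 - 5p = 5p - 48, gives p* = 13 and q* = 17.
Since 22 is above p* = 13, the ceiling does not bind and the free-market outcome prevails.
Since the control does not bind, there is no shortage.

0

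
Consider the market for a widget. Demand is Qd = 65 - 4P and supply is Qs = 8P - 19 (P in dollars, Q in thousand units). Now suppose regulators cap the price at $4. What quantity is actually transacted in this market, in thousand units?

Setting quantity demanded equal to quantity supplied, 65 - 4P = 8P - 19, gives P* = 7 and Q* = 37.
Because the ceiling (4) lies below the market-clearing price, it is binding.
At P = 4: Qd = 65 - 4·4 = 49 and Qs = 8·4 - 19 = 13.
The quantity actually transacted is the short side, supply: 13.

13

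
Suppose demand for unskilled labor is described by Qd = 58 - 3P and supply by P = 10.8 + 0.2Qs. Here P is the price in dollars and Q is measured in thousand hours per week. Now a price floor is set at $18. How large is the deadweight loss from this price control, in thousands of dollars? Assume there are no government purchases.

38.4

Rearranging supply gives Qs = 5P - 54. Setting quantity demanded equal to quantity supplied, 58 - 3P = 5P - 54, gives P* = 14 and Q* = 16.
The floor of 18 is above the equilibrium price 14, so it binds.
At P = 18: Qd = 58 - 3·18 = 4 and Qs = 5·18 - 54 = 36.
Quantity traded falls to 4. At Q = 4 the demand price is (58 - 4)/3 = 18 and the supply price is (54 + 4)/5 = 11.6.
Deadweight loss = ½ · (18 - 11.6) · (16 - 4) = ½ · 6.4 · 12 = 38.4.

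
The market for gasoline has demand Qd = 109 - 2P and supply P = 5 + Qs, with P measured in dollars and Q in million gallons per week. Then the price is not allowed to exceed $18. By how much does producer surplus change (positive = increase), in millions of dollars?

Rearranging supply gives Qs = P - 5. In a free market, 109 - 2P = P - 5 gives the equilibrium P* = 38, Q* = 33.
Since 18 < 38, the ceiling is binding.
At P = 18: Qd = 109 - 2·18 = 73 and Qs = 18 - 5 = 13.
Producer surplus without the control is ½ · (38 - 5) · 33 = 544.5.
With the ceiling, producers sell 13 units at 18, so PS = ½ · (18 - 5) · 13 = 84.5.
Change in producer surplus = 84.5 - 544.5 = -460.

-460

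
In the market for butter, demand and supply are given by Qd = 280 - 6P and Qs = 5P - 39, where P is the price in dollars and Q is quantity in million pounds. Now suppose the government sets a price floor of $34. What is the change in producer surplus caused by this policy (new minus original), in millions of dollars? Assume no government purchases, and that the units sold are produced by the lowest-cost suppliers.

290

Without the control the market clears where 280 - 6P = 5P - 39, i.e. P* = 29 and Q* = 106.
The floor of 34 is above the equilibrium price 29, so it binds.
At P = 34: Qd = 280 - 6·34 = 76 and Qs = 5·34 - 39 = 131.
Producer surplus without the control is ½ · (29 - 7.8) · 106 = 1123.6.
With the floor, 76 units are sold at 34. The supply price at Q = 76 is 23, so PS = ½ · [(34 - 7.8) + (34 - 23)] · 76 = 1413.6.
Change in producer surplus = 1413.6 - 1123.6 = 290.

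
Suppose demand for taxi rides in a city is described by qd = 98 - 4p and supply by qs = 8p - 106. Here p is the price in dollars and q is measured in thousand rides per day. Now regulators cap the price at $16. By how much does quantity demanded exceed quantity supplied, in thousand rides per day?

Setting quantity demanded equal to quantity supplied, 98 - 4p = 8p - 106, gives p* = 17 and q* = 30.
Since 16 < 17, the ceiling is binding.
At p = 16: qd = 98 - 4·16 = 34 and qs = 8·16 - 106 = 22.
Shortage = qd - qs = 34 - 22 = 12.

12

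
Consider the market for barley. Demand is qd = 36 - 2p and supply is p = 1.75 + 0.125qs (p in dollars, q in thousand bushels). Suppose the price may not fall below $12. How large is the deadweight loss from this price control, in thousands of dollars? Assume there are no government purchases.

Rearranging supply gives qs = 8p - 14. In a free market, 36 - 2p = 8p - 14 gives the equilibrium p* = 5, q* = 26.
Since 12 > 5, the floor is binding.
At p = 12: qd = 36 - 2·12 = 12 and qs = 8·12 - 14 = 82.
Quantity traded falls to 12. At q = 12 the demand price is (36 - 12)/2 = 12 and the supply price is (14 + 12)/8 = 3.25.
Deadweight loss = ½ · (12 - 3.25) · (26 - 12) = ½ · 8.75 · 14 = 61.25.

61.25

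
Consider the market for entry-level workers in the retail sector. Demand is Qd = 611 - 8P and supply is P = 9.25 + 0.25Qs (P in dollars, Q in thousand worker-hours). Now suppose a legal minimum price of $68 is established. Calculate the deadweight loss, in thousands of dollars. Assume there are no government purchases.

Rearranging supply gives Qs = 4P - 37. Setting quantity demanded equal to quantity supplied, 611 - 8P = 4P - 37, gives P* = 54 and Q* = 179.
Since 68 > 54, the floor is binding.
At P = 68: Qd = 611 - 8·68 = 67 and Qs = 4·68 - 37 = 235.
Quantity traded falls to 67. At Q = 67 the demand price is (611 - 67)/8 = 68 and the supply price is (37 + 67)/4 = 26.
Deadweight loss = ½ · (68 - 26) · (179 - 67) = ½ · 42 · 112 = 2352.

2352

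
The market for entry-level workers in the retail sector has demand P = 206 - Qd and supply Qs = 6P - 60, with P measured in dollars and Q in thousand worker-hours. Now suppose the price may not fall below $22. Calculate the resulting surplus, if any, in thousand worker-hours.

0

Rearranging demand gives Qd = 206 - P. In a free market, 206 - P = 6P - 60 gives the equilibrium P* = 38, Q* = 168.
The floor of 22 is below the equilibrium price 38, so it is not binding; the market clears at P* = 38, Q* = 168.
Since the control does not bind, there is no surplus.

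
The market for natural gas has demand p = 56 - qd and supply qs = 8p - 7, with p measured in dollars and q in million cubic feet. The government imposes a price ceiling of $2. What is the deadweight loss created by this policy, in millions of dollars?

Rearranging demand gives qd = 56 - p. In a free market, 56 - p = 8p - 7 gives the equilibrium p* = 7, q* = 49.
Because the ceiling (2) lies below the market-clearing price, it is binding.
At p = 2: qd = 56 - 2 = 54 and qs = 8·2 - 7 = 9.
Quantity traded falls to 9. At q = 9 the demand price is 56 - 9 = 47 and the supply price is (7 + 9)/8 = 2.
Deadweight loss = ½ · (47 - 2) · (49 - 9) = ½ · 45 · 40 = 900.

900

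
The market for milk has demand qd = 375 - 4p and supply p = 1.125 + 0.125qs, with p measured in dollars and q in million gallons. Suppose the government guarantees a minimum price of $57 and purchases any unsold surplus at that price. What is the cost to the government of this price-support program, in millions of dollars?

17100

Rearranging supply gives qs = 8p - 9. Without the control the market clears where 375 - 4p = 8p - 9, i.e. p* = 32 and q* = 247.
Since 57 > 32, the floor is binding.
At p = 57: qd = 375 - 4·57 = 147 and qs = 8·57 - 9 = 447.
Surplus = qs - qd = 300.
Government expenditure = surplus × support price = 300 × 57 = 17100.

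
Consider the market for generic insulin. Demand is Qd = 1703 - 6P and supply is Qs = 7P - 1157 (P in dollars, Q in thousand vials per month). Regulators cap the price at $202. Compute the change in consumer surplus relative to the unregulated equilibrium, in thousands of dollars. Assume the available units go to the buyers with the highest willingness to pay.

In a free market, 1703 - 6P = 7P - 1157 gives the equilibrium P* = 220, Q* = 383.
Since 202 < 220, the ceiling is binding.
At P = 202: Qd = 1703 - 6·202 = 491 and Qs = 7·202 - 1157 = 257.
Consumer surplus without the control is ½ · (1703/6 - 220) · 383 = 146689/12.
With the ceiling, 257 units are sold at 202 (assume they go to the highest-value buyers). The demand price at Q = 257 is 241, so CS = ½ · [(1703/6 - 202) + (241 - 202)] · 257 = 186325/12.
Change in consumer surplus = 186325/12 - 146689/12 = 3303.

3303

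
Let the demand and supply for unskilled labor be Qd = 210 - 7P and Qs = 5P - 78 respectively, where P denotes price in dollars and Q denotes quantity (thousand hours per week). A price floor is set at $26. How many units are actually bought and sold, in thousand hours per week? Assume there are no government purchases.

Equilibrium: 210 - 7P = 5P - 78, so 288 = 12P and P* = 24, Q* = 42.
Since 26 > 24, the floor is binding.
At P = 26: Qd = 210 - 7·26 = 28 and Qs = 5·26 - 78 = 52.
The quantity actually transacted is the short side, demand: 28.

28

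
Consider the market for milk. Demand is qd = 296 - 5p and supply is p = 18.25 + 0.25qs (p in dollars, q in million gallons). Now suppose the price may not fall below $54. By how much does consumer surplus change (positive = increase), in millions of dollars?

-760.5

Rearranging supply gives qs = 4p - 73. Setting quantity demanded equal to quantity supplied, 296 - 5p = 4p - 73, gives p* = 41 and q* = 91.
The floor of 54 is above the equilibrium price 41, so it binds.
At p = 54: qd = 296 - 5·54 = 26 and qs = 4·54 - 73 = 143.
Consumer surplus without the control is ½ · (59.2 - 41) · 91 = 828.1.
With the floor, consumers buy 26 units at 54, so CS = ½ · (59.2 - 54) · 26 = 67.6.
Change in consumer surplus = 67.6 - 828.1 = -760.5.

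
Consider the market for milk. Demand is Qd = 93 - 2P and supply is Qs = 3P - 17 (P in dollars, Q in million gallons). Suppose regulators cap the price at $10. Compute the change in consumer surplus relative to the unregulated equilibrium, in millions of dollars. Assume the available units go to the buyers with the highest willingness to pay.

-168

Setting quantity demanded equal to quantity supplied, 93 - 2P = 3P - 17, gives P* = 22 and Q* = 49.
Since 10 < 22, the ceiling is binding.
At P = 10: Qd = 93 - 2·10 = 73 and Qs = 3·10 - 17 = 13.
Consumer surplus without the control is ½ · (46.5 - 22) · 49 = 600.25.
With the ceiling, 13 units are sold at 10 (assume they go to the highest-value buyers). The demand price at Q = 13 is 40, so CS = ½ · [(46.5 - 10) + (40 - 10)] · 13 = 432.25.
Change in consumer surplus = 432.25 - 600.25 = -168.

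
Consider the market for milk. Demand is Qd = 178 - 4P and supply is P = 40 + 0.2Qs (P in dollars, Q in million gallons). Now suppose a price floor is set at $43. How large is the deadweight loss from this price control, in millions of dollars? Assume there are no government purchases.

Rearranging supply gives Qs = 5P - 200. Setting quantity demanded equal to quantity supplied, 178 - 4P = 5P - 200, gives P* = 42 and Q* = 10.
Because the floor (43) lies above the market-clearing price, it is binding.
At P = 43: Qd = 178 - 4·43 = 6 and Qs = 5·43 - 200 = 15.
Quantity traded falls to 6. At Q = 6 the demand price is (178 - 6)/4 = 43 and the supply price is (200 + 6)/5 = 41.2.
Deadweight loss = ½ · (43 - 41.2) · (10 - 6) = ½ · 1.8 · 4 = 3.6.

3.6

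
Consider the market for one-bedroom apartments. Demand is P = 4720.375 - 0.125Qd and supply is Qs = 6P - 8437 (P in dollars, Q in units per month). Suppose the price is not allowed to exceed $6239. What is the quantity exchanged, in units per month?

11363

Rearranging demand gives Qd = 37763 - 8P. Without the control the market clears where 37763 - 8P = 6P - 8437, i.e. P* = 3300 and Q* = 11363.
The ceiling of 6239 is above the equilibrium price 3300, so it is not binding; the market clears at P* = 3300, Q* = 11363.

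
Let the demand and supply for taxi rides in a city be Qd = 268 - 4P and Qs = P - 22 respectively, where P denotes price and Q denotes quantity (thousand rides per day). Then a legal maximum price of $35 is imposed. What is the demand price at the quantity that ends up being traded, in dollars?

Equilibrium: 268 - 4P = P - 22, so 290 = 5P and P* = 58, Q* = 36.
Because the ceiling (35) lies below the market-clearing price, it is binding.
At P = 35: Qd = 268 - 4·35 = 128 and Qs = 35 - 22 = 13.
Only 13 units reach the market. On the demand curve, the marginal buyer's willingness to pay at Q = 13 is (268 - 13)/4 = 63.75.

63.75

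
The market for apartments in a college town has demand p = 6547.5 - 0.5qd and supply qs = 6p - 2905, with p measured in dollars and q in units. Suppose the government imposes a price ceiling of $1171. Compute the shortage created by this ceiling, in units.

6632

Rearranging demand gives qd = 13095 - 2p. Equilibrium: 13095 - 2p = 6p - 2905, so 16000 = 8p and p* = 2000, q* = 9095.
Since 1171 < 2000, the ceiling is binding.
At p = 1171: qd = 13095 - 2·1171 = 10753 and qs = 6·1171 - 2905 = 4121.
Shortage = qd - qs = 10753 - 4121 = 6632.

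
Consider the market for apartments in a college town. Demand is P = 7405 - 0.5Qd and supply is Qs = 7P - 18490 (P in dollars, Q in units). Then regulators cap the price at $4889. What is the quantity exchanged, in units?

Rearranging demand gives Qd = 14810 - 2P. Setting quantity demanded equal to quantity supplied, 14810 - 2P = 7P - 18490, gives P* = 3700 and Q* = 7410.
Since 4889 is above P* = 3700, the ceiling does not bind and the free-market outcome prevails.

7410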